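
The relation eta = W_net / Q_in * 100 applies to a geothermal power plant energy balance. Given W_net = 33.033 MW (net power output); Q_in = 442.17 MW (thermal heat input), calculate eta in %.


eta = W_net / Q_in * 100
eta = 33.033 / 442.17 * 100
eta = 7.4707 %


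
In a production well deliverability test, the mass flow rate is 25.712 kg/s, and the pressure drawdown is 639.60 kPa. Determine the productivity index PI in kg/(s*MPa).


PI = mdot * 1000 / dP
PI = 25.712 * 1000 / 639.60
PI = 40.200 kg/(s*MPa)


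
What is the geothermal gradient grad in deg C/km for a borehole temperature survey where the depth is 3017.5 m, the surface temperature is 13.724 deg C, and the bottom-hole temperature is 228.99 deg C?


grad = (T_d - T_surf) / d * 1000
grad = (228.99 - 13.724) / 3017.5 * 1000
grad = 71.339 deg C/km


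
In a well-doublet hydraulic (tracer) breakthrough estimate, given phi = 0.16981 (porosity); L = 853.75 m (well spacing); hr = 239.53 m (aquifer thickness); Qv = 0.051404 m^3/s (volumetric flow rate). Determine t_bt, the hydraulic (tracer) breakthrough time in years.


t_bt = pi * hr * phi * L^2 / (3 * Qv) / (365.25*86400)
t_bt = pi * 239.53 * 0.16981 * 853.75^2 / (3 * 0.051404) / (365.25*86400)
t_bt = 19.139 years


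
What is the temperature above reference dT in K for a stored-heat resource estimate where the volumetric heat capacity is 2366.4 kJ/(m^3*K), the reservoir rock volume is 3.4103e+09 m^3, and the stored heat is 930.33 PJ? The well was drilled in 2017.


dT = Q_s * 1e12 / (Vr * rhoc)
dT = 930.33 * 1e12 / (3.4103e+09 * 2366.4)
dT = 115.28 K


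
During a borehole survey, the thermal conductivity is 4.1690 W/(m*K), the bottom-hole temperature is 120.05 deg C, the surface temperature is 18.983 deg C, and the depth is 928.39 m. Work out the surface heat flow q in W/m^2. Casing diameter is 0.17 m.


Step 1: grad = (T_d - T_surf)/d * 1000 = (120.05 - 18.983)/928.39 * 1000 = 108.8627 deg C/km
Step 2: q = k * grad / 1000 = 4.169 * 108.8627 / 1000 = 0.45385 W/m^2
q = 0.45385 W/m^2


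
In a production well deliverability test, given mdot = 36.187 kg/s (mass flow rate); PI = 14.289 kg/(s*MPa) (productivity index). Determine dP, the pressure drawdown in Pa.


dP = mdot * 1000 / PI
dP = 36.187 * 1000 / 14.289
dP = 2532.508 kPa
Convert: 2532.508 kPa * 1000.0 = 2.5325e+06 Pa
dP = 2.5325e+06 Pa


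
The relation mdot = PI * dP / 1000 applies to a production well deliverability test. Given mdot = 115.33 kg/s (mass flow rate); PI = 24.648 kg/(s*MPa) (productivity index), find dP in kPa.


dP = mdot * 1000 / PI
dP = 115.33 * 1000 / 24.648
dP = 4679.1 kPa


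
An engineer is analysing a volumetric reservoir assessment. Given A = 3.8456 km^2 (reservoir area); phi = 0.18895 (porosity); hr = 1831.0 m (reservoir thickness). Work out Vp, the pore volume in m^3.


Vp = A * 1e6 * hr * phi
Vp = 3.8456 * 1e6 * 1831.0 * 0.18895
Vp = 1.3305e+09 m^3


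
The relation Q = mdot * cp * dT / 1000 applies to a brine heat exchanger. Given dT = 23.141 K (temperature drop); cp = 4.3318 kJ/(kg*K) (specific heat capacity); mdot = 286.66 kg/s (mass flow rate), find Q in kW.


Q = mdot * cp * dT / 1000
Q = 286.66 * 4.3318 * 23.141 / 1000
Q = 28.73542 MW
Convert: 28.73542 MW * 1000.0 = 28735 kW
Q = 28735 kW


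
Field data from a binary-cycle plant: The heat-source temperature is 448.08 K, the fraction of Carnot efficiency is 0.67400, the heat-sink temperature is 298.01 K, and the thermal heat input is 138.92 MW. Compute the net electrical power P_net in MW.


Step 1: eta = (1 - Tc/Th)*f = (1 - 298.01/448.08)*0.674 = 0.2257346
Step 2: P_net = eta * Q_in = 0.2257346 * 138.92 = 31.359 MW
P_net = 31.359 MW


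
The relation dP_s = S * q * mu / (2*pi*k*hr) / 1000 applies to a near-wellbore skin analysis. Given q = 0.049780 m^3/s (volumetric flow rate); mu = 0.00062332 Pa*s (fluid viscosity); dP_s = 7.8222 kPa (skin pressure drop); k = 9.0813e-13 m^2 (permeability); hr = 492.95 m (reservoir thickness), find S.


S = dP_s * 1000 * 2*pi*k*hr / (q*mu)
S = 7.8222 * 1000 * 2*pi*9.0813e-13*492.95 / (0.049780*0.00062332)
S = 0.70908


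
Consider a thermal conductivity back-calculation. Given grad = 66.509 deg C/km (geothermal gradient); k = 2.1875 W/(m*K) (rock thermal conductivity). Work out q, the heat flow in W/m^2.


q = k * grad / 1000
q = 2.1875 * 66.509 / 1000
q = 0.14549 W/m^2


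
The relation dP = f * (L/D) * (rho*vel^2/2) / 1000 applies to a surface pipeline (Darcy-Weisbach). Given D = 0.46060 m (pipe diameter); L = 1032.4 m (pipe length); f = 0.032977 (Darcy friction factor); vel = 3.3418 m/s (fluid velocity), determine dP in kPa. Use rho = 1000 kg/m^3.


dP = f * (L/D) * (rho*vel^2/2) / 1000
dP = 0.032977 * (1032.4/0.46060) * (1000*3.3418^2/2) / 1000
dP = 412.73 kPa


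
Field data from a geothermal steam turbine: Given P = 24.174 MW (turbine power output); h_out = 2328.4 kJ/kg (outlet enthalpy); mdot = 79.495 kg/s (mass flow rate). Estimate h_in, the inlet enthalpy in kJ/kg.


h_in = h_out + P * 1000 / mdot
h_in = 2328.4 + 24.174 * 1000 / 79.495
h_in = 2632.5 kJ/kg


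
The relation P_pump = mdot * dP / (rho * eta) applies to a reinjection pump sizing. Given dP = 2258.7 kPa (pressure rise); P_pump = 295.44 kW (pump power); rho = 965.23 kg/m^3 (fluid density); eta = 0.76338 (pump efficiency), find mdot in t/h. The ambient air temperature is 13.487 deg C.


mdot = P_pump * rho * eta / dP
mdot = 295.44 * 965.23 * 0.76338 / 2258.7
mdot = 96.37898 kg/s
Convert: 96.37898 kg/s * 3.6 = 346.96 t/h
mdot = 346.96 t/h


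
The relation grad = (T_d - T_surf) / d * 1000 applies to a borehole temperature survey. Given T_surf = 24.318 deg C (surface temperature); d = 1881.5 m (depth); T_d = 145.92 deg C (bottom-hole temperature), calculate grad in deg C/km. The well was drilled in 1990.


grad = (T_d - T_surf) / d * 1000
grad = (145.92 - 24.318) / 1881.5 * 1000
grad = 64.630 deg C/km


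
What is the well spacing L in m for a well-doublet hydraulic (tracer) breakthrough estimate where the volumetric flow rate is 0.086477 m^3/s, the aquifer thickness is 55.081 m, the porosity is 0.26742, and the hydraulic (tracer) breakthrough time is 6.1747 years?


L = sqrt(t_bt*365.25*86400*3*Qv / (pi*hr*phi))
L = sqrt(6.1747*365.25*86400*3*0.086477 / (pi*55.081*0.26742))
L = 1045.2 m


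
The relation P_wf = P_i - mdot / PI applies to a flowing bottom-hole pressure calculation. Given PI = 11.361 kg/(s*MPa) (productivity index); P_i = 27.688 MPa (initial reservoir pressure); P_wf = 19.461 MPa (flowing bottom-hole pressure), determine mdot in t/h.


mdot = (P_i - P_wf) * PI
mdot = (27.688 - 19.461) * 11.361
mdot = 93.46695 kg/s
Convert: 93.46695 kg/s * 3.6 = 336.48 t/h
mdot = 336.48 t/h


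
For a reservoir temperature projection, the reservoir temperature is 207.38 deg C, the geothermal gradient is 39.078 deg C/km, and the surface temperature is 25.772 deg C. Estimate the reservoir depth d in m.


d = (T_res - T_surf) / grad * 1000
d = (207.38 - 25.772) / 39.078 * 1000
d = 4647.3 m


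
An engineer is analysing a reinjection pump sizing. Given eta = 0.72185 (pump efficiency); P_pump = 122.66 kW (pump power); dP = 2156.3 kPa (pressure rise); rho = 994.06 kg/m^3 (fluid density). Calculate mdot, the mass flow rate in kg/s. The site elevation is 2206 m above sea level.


mdot = P_pump * rho * eta / dP
mdot = 122.66 * 994.06 * 0.72185 / 2156.3
mdot = 40.818 kg/s


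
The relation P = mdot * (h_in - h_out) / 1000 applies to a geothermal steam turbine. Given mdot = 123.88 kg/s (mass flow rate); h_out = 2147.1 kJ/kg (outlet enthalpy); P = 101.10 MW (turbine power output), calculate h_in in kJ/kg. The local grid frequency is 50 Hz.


h_in = h_out + P * 1000 / mdot
h_in = 2147.1 + 101.10 * 1000 / 123.88
h_in = 2963.2 kJ/kg


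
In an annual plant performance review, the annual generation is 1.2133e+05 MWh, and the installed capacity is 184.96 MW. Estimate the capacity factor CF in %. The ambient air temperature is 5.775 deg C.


CF = E_a / (cap * 8760) * 100
CF = 1.2133e+05 / (184.96 * 8760) * 100
CF = 7.4884 %


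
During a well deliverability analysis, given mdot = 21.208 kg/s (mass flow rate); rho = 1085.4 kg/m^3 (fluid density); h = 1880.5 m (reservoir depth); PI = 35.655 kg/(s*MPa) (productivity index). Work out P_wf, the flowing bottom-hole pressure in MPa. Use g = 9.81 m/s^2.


Step 1: P_i = rho*g*h/1e6 = 1085.4*9.81*1880.5/1e6 = 20.02314 MPa
Step 2: P_wf = P_i - mdot/PI = 20.02314 - 21.208/35.655 = 19.428 MPa
P_wf = 19.428 MPa


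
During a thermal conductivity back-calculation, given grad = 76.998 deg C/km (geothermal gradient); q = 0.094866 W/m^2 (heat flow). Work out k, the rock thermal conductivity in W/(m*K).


k = q / (grad / 1000)
k = 0.094866 / (76.998 / 1000)
k = 1.2321 W/(m*K)


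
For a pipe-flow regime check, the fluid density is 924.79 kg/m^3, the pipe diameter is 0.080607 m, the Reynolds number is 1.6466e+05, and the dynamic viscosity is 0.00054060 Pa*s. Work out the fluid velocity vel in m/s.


vel = Re * mu / (rho * D)
vel = 1.6466e+05 * 0.00054060 / (924.79 * 0.080607)
vel = 1.1941 m/s


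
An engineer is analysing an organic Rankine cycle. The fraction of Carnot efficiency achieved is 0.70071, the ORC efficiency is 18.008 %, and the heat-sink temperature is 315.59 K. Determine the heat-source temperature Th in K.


Th = Tc / (1 - (eta_orc/100)/f)
Th = 315.59 / (1 - (18.008/100)/0.70071)
Th = 424.75 K


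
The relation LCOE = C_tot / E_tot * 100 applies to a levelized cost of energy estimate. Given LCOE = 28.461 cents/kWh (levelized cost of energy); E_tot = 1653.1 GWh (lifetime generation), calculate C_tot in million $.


C_tot = LCOE / 100 * E_tot
C_tot = 28.461 / 100 * 1653.1
C_tot = 470.49 million $


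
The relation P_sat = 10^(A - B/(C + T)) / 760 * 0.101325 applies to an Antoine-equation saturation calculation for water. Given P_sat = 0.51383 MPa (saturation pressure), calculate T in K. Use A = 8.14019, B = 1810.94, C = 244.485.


T = B / (A - log10(P_sat * 760 / 0.101325)) - C
T = 1810.94 / (8.14019 - log10(0.51383 * 760 / 0.101325)) - 244.485
T = 153.1503 deg C
Convert to K: 153.1503 + 273.15 = 426.30 K
T = 426.30 K


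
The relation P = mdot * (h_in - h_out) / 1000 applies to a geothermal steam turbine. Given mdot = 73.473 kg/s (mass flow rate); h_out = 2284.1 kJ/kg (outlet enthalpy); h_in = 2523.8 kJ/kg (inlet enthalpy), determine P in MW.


P = mdot * (h_in - h_out) / 1000
P = 73.473 * (2523.8 - 2284.1) / 1000
P = 17.611 MW


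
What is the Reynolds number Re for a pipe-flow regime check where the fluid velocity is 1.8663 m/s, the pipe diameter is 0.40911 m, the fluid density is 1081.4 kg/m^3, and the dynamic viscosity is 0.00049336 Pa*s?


Re = rho * vel * D / mu
Re = 1081.4 * 1.8663 * 0.40911 / 0.00049336
Re = 1.6736e+06


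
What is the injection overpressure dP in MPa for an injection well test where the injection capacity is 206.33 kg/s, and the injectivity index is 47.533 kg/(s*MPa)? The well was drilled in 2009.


dP = mdot * 1000 / II
dP = 206.33 * 1000 / 47.533
dP = 4340.774 kPa
Convert: 4340.774 kPa * 0.001 = 4.3408 MPa
dP = 4.3408 MPa


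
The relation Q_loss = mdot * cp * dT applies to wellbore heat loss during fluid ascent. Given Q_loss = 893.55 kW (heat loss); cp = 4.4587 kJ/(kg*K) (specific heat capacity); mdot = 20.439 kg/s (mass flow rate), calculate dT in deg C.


dT = Q_loss / (mdot * cp)
dT = 893.55 / (20.439 * 4.4587)
dT = 9.805076 K
Convert (temperature difference, 1 K = 1 deg C): 9.805076 K = 9.805076 deg C
dT = 9.8051 deg C


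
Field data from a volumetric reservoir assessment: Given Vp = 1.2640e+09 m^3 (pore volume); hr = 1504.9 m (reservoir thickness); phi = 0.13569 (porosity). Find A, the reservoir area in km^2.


A = Vp / (1e6 * hr * phi)
A = 1.2640e+09 / (1e6 * 1504.9 * 0.13569)
A = 6.1900 km^2


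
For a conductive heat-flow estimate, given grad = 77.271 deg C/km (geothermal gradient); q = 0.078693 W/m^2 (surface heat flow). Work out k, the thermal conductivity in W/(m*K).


k = q * 1000 / grad
k = 0.078693 * 1000 / 77.271
k = 1.0184 W/(m*K)


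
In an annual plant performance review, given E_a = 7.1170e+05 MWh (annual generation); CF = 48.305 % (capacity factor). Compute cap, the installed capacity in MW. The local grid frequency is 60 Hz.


cap = E_a / (CF/100 * 8760)
cap = 7.1170e+05 / (48.305/100 * 8760)
cap = 168.19 MW


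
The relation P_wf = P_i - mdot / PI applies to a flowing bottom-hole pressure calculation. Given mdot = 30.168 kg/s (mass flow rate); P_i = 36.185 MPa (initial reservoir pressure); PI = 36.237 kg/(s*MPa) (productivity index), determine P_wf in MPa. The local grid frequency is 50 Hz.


P_wf = P_i - mdot / PI
P_wf = 36.185 - 30.168 / 36.237
P_wf = 35.352 MPa


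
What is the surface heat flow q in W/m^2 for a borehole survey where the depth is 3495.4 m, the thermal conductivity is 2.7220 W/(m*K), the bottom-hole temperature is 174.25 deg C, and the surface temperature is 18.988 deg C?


Step 1: grad = (T_d - T_surf)/d * 1000 = (174.25 - 18.988)/3495.4 * 1000 = 44.41895 deg C/km
Step 2: q = k * grad / 1000 = 2.722 * 44.41895 / 1000 = 0.12091 W/m^2
q = 0.12091 W/m^2


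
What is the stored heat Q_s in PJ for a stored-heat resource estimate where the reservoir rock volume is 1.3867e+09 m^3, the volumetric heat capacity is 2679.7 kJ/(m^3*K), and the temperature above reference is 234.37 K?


Q_s = Vr * rhoc * dT / 1e12
Q_s = 1.3867e+09 * 2679.7 * 234.37 / 1e12
Q_s = 870.90 PJ


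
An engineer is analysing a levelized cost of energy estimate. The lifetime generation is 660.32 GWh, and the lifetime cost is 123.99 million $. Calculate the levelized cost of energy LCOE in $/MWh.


LCOE = C_tot / E_tot * 100
LCOE = 123.99 / 660.32 * 100
LCOE = 18.77726 cents/kWh
Convert: 18.77726 cents/kWh * 10.0 = 187.77 $/MWh
LCOE = 187.77 $/MWh


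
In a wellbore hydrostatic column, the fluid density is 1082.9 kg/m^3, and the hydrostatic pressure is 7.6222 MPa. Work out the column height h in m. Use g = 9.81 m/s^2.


h = P * 1e6 / (g * rho)
h = 7.6222 * 1e6 / (9.81 * 1082.9)
h = 717.50 m


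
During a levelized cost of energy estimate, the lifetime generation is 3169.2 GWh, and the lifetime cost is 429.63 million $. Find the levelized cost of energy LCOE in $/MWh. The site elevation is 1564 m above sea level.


LCOE = C_tot / E_tot * 100
LCOE = 429.63 / 3169.2 * 100
LCOE = 13.55642 cents/kWh
Convert: 13.55642 cents/kWh * 10.0 = 135.56 $/MWh
LCOE = 135.56 $/MWh


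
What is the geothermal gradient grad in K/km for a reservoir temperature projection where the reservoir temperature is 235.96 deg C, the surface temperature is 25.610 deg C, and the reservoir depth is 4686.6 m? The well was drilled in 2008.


grad = (T_res - T_surf) / d * 1000
grad = (235.96 - 25.610) / 4686.6 * 1000
grad = 44.88328 deg C/km
Convert: 44.88328 deg C/km * 1.0 = 44.883 K/km
grad = 44.883 K/km


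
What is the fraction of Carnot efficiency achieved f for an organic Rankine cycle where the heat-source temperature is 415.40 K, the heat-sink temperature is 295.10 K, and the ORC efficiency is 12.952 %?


f = (eta_orc/100) / (1 - Tc/Th)
f = (12.952/100) / (1 - 295.10/415.40)
f = 0.44724


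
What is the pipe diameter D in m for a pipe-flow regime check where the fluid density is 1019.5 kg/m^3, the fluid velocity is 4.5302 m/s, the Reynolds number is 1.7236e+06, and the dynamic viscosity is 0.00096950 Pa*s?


D = Re * mu / (rho * vel)
D = 1.7236e+06 * 0.00096950 / (1019.5 * 4.5302)
D = 0.36181 m


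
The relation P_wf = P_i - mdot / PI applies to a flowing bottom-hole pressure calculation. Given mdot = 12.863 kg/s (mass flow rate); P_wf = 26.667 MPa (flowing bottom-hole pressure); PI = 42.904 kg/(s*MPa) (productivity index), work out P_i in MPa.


P_i = P_wf + mdot / PI
P_i = 26.667 + 12.863 / 42.904
P_i = 26.967 MPa


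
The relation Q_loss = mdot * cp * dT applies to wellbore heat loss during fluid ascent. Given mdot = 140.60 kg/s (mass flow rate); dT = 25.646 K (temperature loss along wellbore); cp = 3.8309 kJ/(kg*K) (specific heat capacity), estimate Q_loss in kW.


Q_loss = mdot * cp * dT
Q_loss = 140.60 * 3.8309 * 25.646
Q_loss = 13814 kW


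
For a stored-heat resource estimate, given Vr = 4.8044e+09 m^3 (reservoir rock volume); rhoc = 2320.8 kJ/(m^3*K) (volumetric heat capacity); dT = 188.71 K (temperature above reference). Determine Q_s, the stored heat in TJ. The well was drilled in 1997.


Q_s = Vr * rhoc * dT / 1e12
Q_s = 4.8044e+09 * 2320.8 * 188.71 / 1e12
Q_s = 2104.126 PJ
Convert: 2104.126 PJ * 1000.0 = 2.1041e+06 TJ
Q_s = 2.1041e+06 TJ


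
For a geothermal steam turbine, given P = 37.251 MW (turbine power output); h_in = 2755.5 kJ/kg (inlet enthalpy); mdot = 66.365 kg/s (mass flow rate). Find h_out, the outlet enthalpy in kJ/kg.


h_out = h_in - P * 1000 / mdot
h_out = 2755.5 - 37.251 * 1000 / 66.365
h_out = 2194.2 kJ/kg


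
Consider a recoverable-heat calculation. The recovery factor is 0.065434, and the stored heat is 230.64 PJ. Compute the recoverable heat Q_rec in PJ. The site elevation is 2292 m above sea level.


Q_rec = Q_s * RF
Q_rec = 230.64 * 0.065434
Q_rec = 15.092 PJ


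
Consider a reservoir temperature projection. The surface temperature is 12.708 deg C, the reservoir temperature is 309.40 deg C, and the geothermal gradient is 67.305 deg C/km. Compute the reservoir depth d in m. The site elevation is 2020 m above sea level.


d = (T_res - T_surf) / grad * 1000
d = (309.40 - 12.708) / 67.305 * 1000
d = 4408.2 m


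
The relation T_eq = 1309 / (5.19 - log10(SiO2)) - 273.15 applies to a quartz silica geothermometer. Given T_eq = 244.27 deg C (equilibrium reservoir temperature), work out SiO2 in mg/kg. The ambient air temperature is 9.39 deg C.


SiO2 = 10^(5.19 - 1309/(T_eq + 273.15))
SiO2 = 10^(5.19 - 1309/(244.27 + 273.15))
SiO2 = 457.24 mg/kg


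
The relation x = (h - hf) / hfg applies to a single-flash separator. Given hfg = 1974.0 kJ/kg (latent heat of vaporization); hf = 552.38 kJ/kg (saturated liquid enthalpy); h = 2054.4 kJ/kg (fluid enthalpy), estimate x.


x = (h - hf) / hfg
x = (2054.4 - 552.38) / 1974.0
x = 0.76090


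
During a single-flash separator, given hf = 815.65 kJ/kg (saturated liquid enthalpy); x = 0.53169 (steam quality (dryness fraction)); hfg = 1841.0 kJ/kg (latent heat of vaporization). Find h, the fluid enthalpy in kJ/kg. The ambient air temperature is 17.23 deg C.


h = hf + x * hfg
h = 815.65 + 0.53169 * 1841.0
h = 1794.5 kJ/kg


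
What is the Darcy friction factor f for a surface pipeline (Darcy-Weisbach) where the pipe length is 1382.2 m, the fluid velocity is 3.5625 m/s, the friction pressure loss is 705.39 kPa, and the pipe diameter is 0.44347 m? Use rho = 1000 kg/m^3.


f = dP*1000 / ((L/D)*(rho*vel^2/2))
f = 705.39*1000 / ((1382.2/0.44347)*(1000*3.5625^2/2))
f = 0.035665


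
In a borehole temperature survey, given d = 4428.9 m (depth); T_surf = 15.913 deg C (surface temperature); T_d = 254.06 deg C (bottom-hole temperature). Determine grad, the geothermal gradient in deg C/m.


grad = (T_d - T_surf) / d * 1000
grad = (254.06 - 15.913) / 4428.9 * 1000
grad = 53.77114 deg C/km
Convert: 53.77114 deg C/km * 0.001 = 0.053771 deg C/m
grad = 0.053771 deg C/m


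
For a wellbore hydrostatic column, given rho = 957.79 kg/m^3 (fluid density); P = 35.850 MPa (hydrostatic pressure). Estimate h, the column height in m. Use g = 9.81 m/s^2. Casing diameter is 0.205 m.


h = P * 1e6 / (g * rho)
h = 35.850 * 1e6 / (9.81 * 957.79)
h = 3815.5 m


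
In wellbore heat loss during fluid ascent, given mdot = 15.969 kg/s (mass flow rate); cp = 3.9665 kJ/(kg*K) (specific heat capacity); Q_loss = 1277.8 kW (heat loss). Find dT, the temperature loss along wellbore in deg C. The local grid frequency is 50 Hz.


dT = Q_loss / (mdot * cp)
dT = 1277.8 / (15.969 * 3.9665)
dT = 20.17334 K
Convert (temperature difference, 1 K = 1 deg C): 20.17334 K = 20.17334 deg C
dT = 20.173 deg C


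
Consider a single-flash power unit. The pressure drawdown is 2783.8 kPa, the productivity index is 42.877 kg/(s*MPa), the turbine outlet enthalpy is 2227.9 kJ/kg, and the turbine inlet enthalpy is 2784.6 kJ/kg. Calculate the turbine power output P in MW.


Step 1: mdot = PI * dP / 1000 = 42.877 * 2783.8 / 1000 = 119.3610 kg/s
Step 2: P = mdot*(h_in - h_out)/1000 = 119.3610*(2784.6 - 2227.9)/1000 = 66.448 MW
P = 66.448 MW


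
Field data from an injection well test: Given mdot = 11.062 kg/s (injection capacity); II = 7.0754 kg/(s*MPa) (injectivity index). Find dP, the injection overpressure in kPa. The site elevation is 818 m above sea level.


dP = mdot * 1000 / II
dP = 11.062 * 1000 / 7.0754
dP = 1563.4 kPa


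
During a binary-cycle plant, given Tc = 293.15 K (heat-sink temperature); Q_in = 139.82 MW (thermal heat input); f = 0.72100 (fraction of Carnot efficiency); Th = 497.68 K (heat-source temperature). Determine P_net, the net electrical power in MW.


Step 1: eta = (1 - Tc/Th)*f = (1 - 293.15/497.68)*0.721 = 0.2963071
Step 2: P_net = eta * Q_in = 0.2963071 * 139.82 = 41.430 MW
P_net = 41.430 MW


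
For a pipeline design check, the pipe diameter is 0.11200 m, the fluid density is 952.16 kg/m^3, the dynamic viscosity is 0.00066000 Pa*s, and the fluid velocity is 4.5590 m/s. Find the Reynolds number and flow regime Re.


Step 1: Re = rho*vel*D/mu = 952.16*4.559*0.112/0.00066 = 7.3664e+05
Step 2: Re = 7.3664e+05 > 4000, so flow is turbulent.
Re = 7.3664e+05 (turbulent)


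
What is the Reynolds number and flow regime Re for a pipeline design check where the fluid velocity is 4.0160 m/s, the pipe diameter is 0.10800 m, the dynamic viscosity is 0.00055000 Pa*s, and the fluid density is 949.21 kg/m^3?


Step 1: Re = rho*vel*D/mu = 949.21*4.016*0.108/0.00055 = 7.4854e+05
Step 2: Re = 7.4854e+05 > 4000, so flow is turbulent.
Re = 7.4854e+05 (turbulent)


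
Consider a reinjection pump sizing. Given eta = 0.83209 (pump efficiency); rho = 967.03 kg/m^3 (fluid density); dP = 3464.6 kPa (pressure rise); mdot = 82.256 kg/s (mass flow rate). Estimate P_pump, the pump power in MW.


P_pump = mdot * dP / (rho * eta)
P_pump = 82.256 * 3464.6 / (967.03 * 0.83209)
P_pump = 354.1689 kW
Convert: 354.1689 kW * 0.001 = 0.35417 MW
P_pump = 0.35417 MW


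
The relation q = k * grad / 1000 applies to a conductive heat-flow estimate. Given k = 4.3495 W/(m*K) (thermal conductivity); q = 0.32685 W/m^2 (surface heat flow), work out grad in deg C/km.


grad = q * 1000 / k
grad = 0.32685 * 1000 / 4.3495
grad = 75.147 deg C/km


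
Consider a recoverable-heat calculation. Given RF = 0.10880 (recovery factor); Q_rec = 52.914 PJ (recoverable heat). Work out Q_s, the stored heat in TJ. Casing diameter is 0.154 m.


Q_s = Q_rec / RF
Q_s = 52.914 / 0.10880
Q_s = 486.3419 PJ
Convert: 486.3419 PJ * 1000.0 = 4.8634e+05 TJ
Q_s = 4.8634e+05 TJ


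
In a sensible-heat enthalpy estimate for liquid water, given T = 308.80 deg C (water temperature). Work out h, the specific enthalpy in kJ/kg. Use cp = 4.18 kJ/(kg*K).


h = cp * T
h = 4.18 * 308.80
h = 1290.8 kJ/kg


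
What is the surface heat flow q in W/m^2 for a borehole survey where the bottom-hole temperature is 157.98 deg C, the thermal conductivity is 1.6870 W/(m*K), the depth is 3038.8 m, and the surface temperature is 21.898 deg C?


Step 1: grad = (T_d - T_surf)/d * 1000 = (157.98 - 21.898)/3038.8 * 1000 = 44.78149 deg C/km
Step 2: q = k * grad / 1000 = 1.687 * 44.78149 / 1000 = 0.075546 W/m^2
q = 0.075546 W/m^2


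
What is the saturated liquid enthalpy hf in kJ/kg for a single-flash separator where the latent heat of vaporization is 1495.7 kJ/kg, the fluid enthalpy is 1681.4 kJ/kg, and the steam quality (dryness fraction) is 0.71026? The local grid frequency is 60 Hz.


hf = h - x * hfg
hf = 1681.4 - 0.71026 * 1495.7
hf = 619.06 kJ/kg


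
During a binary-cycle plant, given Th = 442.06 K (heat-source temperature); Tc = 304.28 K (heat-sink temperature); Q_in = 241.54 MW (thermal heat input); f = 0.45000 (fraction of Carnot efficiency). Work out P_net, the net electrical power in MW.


Step 1: eta = (1 - Tc/Th)*f = (1 - 304.28/442.06)*0.45 = 0.1402547
Step 2: P_net = eta * Q_in = 0.1402547 * 241.54 = 33.877 MW
P_net = 33.877 MW


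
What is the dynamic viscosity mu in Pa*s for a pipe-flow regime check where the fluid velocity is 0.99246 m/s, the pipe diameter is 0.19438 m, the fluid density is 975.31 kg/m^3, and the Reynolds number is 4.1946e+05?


mu = rho * vel * D / Re
mu = 975.31 * 0.99246 * 0.19438 / 4.1946e+05
mu = 0.00044856 Pa*s


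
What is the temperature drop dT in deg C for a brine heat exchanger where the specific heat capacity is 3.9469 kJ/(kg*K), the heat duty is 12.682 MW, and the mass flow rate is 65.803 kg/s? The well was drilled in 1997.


dT = Q * 1000 / (mdot * cp)
dT = 12.682 * 1000 / (65.803 * 3.9469)
dT = 48.82991 K
Convert (temperature difference, 1 K = 1 deg C): 48.82991 K = 48.82991 deg C
dT = 48.830 deg C


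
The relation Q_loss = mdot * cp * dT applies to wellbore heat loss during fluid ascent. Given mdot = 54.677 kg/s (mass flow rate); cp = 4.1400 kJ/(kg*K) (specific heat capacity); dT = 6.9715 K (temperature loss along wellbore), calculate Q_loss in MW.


Q_loss = mdot * cp * dT
Q_loss = 54.677 * 4.1400 * 6.9715
Q_loss = 1578.088 kW
Convert: 1578.088 kW * 0.001 = 1.5781 MW
Q_loss = 1.5781 MW


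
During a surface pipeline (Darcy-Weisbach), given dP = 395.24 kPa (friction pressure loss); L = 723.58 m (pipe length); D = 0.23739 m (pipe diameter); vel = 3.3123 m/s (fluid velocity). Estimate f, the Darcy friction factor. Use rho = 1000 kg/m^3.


f = dP*1000 / ((L/D)*(rho*vel^2/2))
f = 395.24*1000 / ((723.58/0.23739)*(1000*3.3123^2/2))
f = 0.023638


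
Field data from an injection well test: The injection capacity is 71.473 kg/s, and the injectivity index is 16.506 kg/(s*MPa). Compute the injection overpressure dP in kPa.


dP = mdot * 1000 / II
dP = 71.473 * 1000 / 16.506
dP = 4330.1 kPa


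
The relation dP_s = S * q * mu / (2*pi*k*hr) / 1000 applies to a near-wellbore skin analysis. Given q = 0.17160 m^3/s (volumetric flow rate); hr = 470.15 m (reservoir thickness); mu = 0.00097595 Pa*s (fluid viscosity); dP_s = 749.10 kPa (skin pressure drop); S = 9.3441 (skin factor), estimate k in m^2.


k = S*q*mu / (2*pi*dP_s*1000*hr)
k = 9.3441*0.17160*0.00097595 / (2*pi*749.10*1000*470.15)
k = 7.0717e-13 m^2


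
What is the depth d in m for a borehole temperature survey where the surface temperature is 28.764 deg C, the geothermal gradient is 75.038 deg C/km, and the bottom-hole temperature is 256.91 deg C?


d = (T_d - T_surf) / grad * 1000
d = (256.91 - 28.764) / 75.038 * 1000
d = 3040.4 m


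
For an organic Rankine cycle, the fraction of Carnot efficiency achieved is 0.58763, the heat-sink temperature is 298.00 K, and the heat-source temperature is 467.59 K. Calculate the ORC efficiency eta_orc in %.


eta_orc = (1 - Tc/Th) * f * 100
eta_orc = (1 - 298.00/467.59) * 0.58763 * 100
eta_orc = 21.313 %


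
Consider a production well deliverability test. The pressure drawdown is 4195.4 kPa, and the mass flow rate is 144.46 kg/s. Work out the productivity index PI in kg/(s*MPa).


PI = mdot * 1000 / dP
PI = 144.46 * 1000 / 4195.4
PI = 34.433 kg/(s*MPa)


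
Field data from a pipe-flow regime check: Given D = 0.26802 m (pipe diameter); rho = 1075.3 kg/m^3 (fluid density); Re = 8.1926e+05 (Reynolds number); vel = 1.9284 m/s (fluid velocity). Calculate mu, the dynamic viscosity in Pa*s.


mu = rho * vel * D / Re
mu = 1075.3 * 1.9284 * 0.26802 / 8.1926e+05
mu = 0.00067838 Pa*s


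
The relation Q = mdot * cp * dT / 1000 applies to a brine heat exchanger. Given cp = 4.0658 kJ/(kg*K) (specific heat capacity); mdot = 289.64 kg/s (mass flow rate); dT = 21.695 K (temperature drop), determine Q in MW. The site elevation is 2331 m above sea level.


Q = mdot * cp * dT / 1000
Q = 289.64 * 4.0658 * 21.695 / 1000
Q = 25.548 MW


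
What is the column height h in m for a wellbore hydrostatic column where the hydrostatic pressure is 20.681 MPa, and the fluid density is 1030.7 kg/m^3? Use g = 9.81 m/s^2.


h = P * 1e6 / (g * rho)
h = 20.681 * 1e6 / (9.81 * 1030.7)
h = 2045.4 m


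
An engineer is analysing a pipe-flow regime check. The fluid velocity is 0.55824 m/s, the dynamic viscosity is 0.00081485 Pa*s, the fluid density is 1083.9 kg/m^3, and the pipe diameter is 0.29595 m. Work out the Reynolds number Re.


Re = rho * vel * D / mu
Re = 1083.9 * 0.55824 * 0.29595 / 0.00081485
Re = 2.1976e+05


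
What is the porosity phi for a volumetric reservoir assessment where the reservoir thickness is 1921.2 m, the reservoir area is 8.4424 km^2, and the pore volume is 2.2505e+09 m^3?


phi = Vp / (A * 1e6 * hr)
phi = 2.2505e+09 / (8.4424 * 1e6 * 1921.2)
phi = 0.13875


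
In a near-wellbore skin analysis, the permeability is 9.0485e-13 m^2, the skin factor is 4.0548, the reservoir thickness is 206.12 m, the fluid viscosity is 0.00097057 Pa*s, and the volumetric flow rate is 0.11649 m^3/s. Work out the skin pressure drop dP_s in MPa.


dP_s = S * q * mu / (2*pi*k*hr) / 1000
dP_s = 4.0548 * 0.11649 * 0.00097057 / (2*pi*9.0485e-13*206.12) / 1000
dP_s = 391.2086 kPa
Convert: 391.2086 kPa * 0.001 = 0.39121 MPa
dP_s = 0.39121 MPa


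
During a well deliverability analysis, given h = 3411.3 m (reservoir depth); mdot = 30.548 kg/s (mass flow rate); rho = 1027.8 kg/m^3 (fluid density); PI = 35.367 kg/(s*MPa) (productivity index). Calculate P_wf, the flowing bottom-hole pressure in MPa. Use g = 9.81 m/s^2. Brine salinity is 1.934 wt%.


Step 1: P_i = rho*g*h/1e6 = 1027.8*9.81*3411.3/1e6 = 34.39518 MPa
Step 2: P_wf = P_i - mdot/PI = 34.39518 - 30.548/35.367 = 33.531 MPa
P_wf = 33.531 MPa


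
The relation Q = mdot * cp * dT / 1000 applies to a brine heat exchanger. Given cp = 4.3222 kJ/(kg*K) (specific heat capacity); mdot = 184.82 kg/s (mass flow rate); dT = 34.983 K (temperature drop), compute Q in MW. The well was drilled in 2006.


Q = mdot * cp * dT / 1000
Q = 184.82 * 4.3222 * 34.983 / 1000
Q = 27.945 MW


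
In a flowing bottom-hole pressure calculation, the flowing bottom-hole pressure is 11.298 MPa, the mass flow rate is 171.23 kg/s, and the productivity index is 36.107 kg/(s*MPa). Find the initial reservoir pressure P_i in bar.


P_i = P_wf + mdot / PI
P_i = 11.298 + 171.23 / 36.107
P_i = 16.04029 MPa
Convert: 16.04029 MPa * 10.0 = 160.40 bar
P_i = 160.40 bar


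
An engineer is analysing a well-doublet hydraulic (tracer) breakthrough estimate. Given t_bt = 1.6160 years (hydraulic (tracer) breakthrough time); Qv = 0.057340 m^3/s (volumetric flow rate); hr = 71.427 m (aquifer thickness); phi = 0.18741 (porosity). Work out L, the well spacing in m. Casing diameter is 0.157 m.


L = sqrt(t_bt*365.25*86400*3*Qv / (pi*hr*phi))
L = sqrt(1.6160*365.25*86400*3*0.057340 / (pi*71.427*0.18741))
L = 456.73 m


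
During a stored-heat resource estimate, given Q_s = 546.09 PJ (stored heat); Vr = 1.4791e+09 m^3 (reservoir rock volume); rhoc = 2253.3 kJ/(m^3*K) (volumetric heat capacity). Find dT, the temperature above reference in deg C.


dT = Q_s * 1e12 / (Vr * rhoc)
dT = 546.09 * 1e12 / (1.4791e+09 * 2253.3)
dT = 163.8505 K
Convert (temperature difference, 1 K = 1 deg C): 163.8505 K = 163.8505 deg C
dT = 163.85 deg C


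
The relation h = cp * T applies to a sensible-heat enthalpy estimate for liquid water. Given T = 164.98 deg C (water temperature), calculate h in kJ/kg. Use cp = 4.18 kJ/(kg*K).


h = cp * T
h = 4.18 * 164.98
h = 689.62 kJ/kg


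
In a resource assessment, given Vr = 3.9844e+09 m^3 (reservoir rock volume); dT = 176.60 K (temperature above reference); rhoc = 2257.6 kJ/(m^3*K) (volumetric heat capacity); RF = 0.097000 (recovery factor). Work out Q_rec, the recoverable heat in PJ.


Step 1: Q_s = Vr*rhoc*dT/1e12 = 3.9844e+09*2257.6*176.6/1e12 = 1588.549 PJ
Step 2: Q_rec = Q_s * RF = 1588.549 * 0.097 = 154.09 PJ
Q_rec = 154.09 PJ


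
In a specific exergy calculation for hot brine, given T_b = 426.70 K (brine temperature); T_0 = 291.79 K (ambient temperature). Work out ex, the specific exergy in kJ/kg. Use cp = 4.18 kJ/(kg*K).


ex = cp * ((T_b - T_0) - T_0 * ln(T_b/T_0))
ex = 4.18 * ((426.70 - 291.79) - 291.79 * ln(426.70/291.79))
ex = 100.39 kJ/kg


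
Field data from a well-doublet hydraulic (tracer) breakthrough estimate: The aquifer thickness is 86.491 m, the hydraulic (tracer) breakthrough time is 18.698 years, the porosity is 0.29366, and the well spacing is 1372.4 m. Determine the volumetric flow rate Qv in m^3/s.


Qv = pi*hr*phi*L^2 / (3*t_bt*365.25*86400)
Qv = pi*86.491*0.29366*1372.4^2 / (3*18.698*365.25*86400)
Qv = 0.084900 m^3/s


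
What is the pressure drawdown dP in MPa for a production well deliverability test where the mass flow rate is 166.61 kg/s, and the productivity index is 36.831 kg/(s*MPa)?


dP = mdot * 1000 / PI
dP = 166.61 * 1000 / 36.831
dP = 4523.635 kPa
Convert: 4523.635 kPa * 0.001 = 4.5236 MPa
dP = 4.5236 MPa


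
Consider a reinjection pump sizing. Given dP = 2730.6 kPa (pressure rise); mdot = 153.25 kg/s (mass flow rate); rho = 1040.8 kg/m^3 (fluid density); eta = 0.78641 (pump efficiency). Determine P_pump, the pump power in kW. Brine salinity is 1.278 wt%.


P_pump = mdot * dP / (rho * eta)
P_pump = 153.25 * 2730.6 / (1040.8 * 0.78641)
P_pump = 511.26 kW


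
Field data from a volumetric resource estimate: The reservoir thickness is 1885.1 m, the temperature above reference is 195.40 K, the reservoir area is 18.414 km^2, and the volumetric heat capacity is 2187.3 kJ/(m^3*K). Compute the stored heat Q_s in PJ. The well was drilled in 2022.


Step 1: Vr = A*1e6*hr = 18.414*1e6*1885.1 = 3.471223e+10 m^3
Step 2: Q_s = Vr*rhoc*dT/1e12 = 3.471223e+10*2187.3*195.4/1e12 = 14836 PJ
Q_s = 14836 PJ


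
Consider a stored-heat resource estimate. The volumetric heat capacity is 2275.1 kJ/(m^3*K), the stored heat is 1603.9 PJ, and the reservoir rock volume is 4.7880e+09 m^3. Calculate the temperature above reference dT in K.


dT = Q_s * 1e12 / (Vr * rhoc)
dT = 1603.9 * 1e12 / (4.7880e+09 * 2275.1)
dT = 147.24 K


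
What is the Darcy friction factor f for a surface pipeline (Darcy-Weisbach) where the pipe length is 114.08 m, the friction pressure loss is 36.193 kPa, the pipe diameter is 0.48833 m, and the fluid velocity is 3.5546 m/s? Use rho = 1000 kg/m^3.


f = dP*1000 / ((L/D)*(rho*vel^2/2))
f = 36.193*1000 / ((114.08/0.48833)*(1000*3.5546^2/2))
f = 0.024523


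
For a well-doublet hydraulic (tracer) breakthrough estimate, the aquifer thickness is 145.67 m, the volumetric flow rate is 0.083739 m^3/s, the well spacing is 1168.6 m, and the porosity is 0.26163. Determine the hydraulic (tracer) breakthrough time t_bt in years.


t_bt = pi * hr * phi * L^2 / (3 * Qv) / (365.25*86400)
t_bt = pi * 145.67 * 0.26163 * 1168.6^2 / (3 * 0.083739) / (365.25*86400)
t_bt = 20.625 years


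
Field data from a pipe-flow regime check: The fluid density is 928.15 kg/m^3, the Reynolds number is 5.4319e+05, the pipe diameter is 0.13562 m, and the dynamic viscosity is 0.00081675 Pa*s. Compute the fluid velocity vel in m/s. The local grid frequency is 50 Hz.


vel = Re * mu / (rho * D)
vel = 5.4319e+05 * 0.00081675 / (928.15 * 0.13562)
vel = 3.5245 m/s


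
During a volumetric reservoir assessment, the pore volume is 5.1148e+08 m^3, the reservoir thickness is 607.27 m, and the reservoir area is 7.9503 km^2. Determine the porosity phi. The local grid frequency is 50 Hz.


phi = Vp / (A * 1e6 * hr)
phi = 5.1148e+08 / (7.9503 * 1e6 * 607.27)
phi = 0.10594


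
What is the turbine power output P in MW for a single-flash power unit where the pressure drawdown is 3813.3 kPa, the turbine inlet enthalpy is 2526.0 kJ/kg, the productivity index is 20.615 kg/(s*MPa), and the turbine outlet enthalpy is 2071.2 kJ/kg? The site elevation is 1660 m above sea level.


Step 1: mdot = PI * dP / 1000 = 20.615 * 3813.3 / 1000 = 78.61118 kg/s
Step 2: P = mdot*(h_in - h_out)/1000 = 78.61118*(2526.0 - 2071.2)/1000 = 35.752 MW
P = 35.752 MW


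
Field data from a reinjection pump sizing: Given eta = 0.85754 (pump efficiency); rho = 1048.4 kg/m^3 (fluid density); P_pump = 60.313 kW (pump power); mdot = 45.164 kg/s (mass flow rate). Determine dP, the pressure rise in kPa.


dP = P_pump * rho * eta / mdot
dP = 60.313 * 1048.4 * 0.85754 / 45.164
dP = 1200.6 kPa


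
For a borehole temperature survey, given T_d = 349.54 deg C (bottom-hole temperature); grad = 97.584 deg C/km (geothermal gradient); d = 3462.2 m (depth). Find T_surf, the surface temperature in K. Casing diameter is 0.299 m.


T_surf = T_d - grad * d / 1000
T_surf = 349.54 - 97.584 * 3462.2 / 1000
T_surf = 11.68468 deg C
Convert to K: 11.68468 + 273.15 = 284.83 K
T_surf = 284.83 K


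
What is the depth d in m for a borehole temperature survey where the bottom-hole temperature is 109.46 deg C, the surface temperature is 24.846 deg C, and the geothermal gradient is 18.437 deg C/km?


d = (T_d - T_surf) / grad * 1000
d = (109.46 - 24.846) / 18.437 * 1000
d = 4589.4 m


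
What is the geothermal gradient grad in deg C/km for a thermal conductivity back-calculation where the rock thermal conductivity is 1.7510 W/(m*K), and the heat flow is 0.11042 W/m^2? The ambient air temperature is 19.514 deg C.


grad = q / k * 1000
grad = 0.11042 / 1.7510 * 1000
grad = 63.061 deg C/km


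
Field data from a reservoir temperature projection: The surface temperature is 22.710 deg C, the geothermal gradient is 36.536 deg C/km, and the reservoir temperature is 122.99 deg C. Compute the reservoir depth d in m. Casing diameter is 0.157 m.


d = (T_res - T_surf) / grad * 1000
d = (122.99 - 22.710) / 36.536 * 1000
d = 2744.7 m


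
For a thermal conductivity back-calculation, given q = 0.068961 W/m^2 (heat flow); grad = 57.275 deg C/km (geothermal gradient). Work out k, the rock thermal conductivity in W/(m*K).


k = q / (grad / 1000)
k = 0.068961 / (57.275 / 1000)
k = 1.2040 W/(m*K)


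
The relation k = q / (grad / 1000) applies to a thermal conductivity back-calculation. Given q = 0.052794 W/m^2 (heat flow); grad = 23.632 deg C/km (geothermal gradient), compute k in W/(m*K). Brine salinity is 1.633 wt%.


k = q / (grad / 1000)
k = 0.052794 / (23.632 / 1000)
k = 2.2340 W/(m*K)


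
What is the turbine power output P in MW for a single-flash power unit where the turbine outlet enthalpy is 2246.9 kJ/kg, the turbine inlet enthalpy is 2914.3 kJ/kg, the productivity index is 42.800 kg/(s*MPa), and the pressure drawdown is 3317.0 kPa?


Step 1: mdot = PI * dP / 1000 = 42.8 * 3317.0 / 1000 = 141.9676 kg/s
Step 2: P = mdot*(h_in - h_out)/1000 = 141.9676*(2914.3 - 2246.9)/1000 = 94.749 MW
P = 94.749 MW


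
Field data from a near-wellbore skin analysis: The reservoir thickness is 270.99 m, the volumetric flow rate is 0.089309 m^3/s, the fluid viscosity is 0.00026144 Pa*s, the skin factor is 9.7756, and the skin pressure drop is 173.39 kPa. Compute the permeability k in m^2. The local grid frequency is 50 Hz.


k = S*q*mu / (2*pi*dP_s*1000*hr)
k = 9.7756*0.089309*0.00026144 / (2*pi*173.39*1000*270.99)
k = 7.7313e-13 m^2


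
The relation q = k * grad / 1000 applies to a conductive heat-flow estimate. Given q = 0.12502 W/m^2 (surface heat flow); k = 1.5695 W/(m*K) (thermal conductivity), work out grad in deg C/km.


grad = q * 1000 / k
grad = 0.12502 * 1000 / 1.5695
grad = 79.656 deg C/km


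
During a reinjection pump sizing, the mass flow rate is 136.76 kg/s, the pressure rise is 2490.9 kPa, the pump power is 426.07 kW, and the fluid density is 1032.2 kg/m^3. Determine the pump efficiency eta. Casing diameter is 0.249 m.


eta = mdot * dP / (rho * P_pump)
eta = 136.76 * 2490.9 / (1032.2 * 426.07)
eta = 0.77459


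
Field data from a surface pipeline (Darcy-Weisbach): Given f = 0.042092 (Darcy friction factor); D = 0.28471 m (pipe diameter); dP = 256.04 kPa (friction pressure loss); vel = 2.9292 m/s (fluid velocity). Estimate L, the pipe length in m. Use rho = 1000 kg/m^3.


L = dP*1000*D / (f*rho*vel^2/2)
L = 256.04*1000*0.28471 / (0.042092*1000*2.9292^2/2)
L = 403.69 m
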